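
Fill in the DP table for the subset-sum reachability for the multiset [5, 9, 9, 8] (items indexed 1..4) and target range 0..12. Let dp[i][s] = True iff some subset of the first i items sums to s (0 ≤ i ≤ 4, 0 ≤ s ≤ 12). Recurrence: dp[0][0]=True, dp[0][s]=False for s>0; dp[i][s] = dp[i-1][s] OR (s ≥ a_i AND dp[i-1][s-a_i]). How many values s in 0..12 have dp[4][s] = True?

4

i\s   0   1   2   3   4   5   6   7   8   9  10  11  12
  0   T   F   F   F   F   F   F   F   F   F   F   F   F
  1   T   F   F   F   F   T   F   F   F   F   F   F   F
  2   T   F   F   F   F   T   F   F   F   T   F   F   F
  3   T   F   F   F   F   T   F   F   F   T   F   F   F
  4   T   F   F   F   F   T   F   F   T   T   F   F   F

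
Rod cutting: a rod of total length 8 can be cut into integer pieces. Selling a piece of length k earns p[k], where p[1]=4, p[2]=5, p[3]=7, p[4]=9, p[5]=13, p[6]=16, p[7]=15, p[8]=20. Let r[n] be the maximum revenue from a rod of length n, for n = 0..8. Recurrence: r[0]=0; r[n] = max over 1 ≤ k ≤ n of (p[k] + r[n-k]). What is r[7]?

28

   n    0    1    2    3    4    5    6    7    8
r[n]    0    4    8   12   16   20   24   28   32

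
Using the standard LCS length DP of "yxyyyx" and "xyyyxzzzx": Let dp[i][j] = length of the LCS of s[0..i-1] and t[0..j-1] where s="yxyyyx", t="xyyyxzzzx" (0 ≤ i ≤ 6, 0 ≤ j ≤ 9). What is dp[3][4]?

   ''  x  y  y  y  x  z  z  z  x
''  0  0  0  0  0  0  0  0  0  0
 y  0  0  1  1  1  1  1  1  1  1
 x  0  1  1  1  1  2  2  2  2  2
 y  0  1  2  2  2  2  2  2  2  2
 y  0  1  2  3  3  3  3  3  3  3
 y  0  1  2  3  4  4  4  4  4  4
 x  0  1  2  3  4  5  5  5  5  5

2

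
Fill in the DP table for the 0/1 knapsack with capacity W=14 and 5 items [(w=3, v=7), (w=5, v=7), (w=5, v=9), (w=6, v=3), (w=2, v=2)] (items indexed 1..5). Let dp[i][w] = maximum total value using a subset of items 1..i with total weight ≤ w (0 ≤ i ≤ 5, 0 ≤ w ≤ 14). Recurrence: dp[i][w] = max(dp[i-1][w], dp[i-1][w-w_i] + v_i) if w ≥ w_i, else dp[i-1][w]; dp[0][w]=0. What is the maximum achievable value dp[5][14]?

23

i\w   0   1   2   3   4   5   6   7   8   9  10  11  12  13  14
  0   0   0   0   0   0   0   0   0   0   0   0   0   0   0   0
  1   0   0   0   7   7   7   7   7   7   7   7   7   7   7   7
  2   0   0   0   7   7   7   7   7  14  14  14  14  14  14  14
  3   0   0   0   7   7   9   9   9  16  16  16  16  16  23  23
  4   0   0   0   7   7   9   9   9  16  16  16  16  16  23  23
  5   0   0   2   7   7   9   9  11  16  16  18  18  18  23  23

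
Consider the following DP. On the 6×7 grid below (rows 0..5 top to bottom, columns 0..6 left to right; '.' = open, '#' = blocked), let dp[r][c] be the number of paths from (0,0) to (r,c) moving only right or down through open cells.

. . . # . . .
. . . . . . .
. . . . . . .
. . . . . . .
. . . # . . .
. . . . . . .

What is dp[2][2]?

6

r\c   0   1   2   3   4   5   6
  0   1   1   1   0   0   0   0
  1   1   2   3   3   3   3   3
  2   1   3   6   9  12  15  18
  3   1   4  10  19  31  46  64
  4   1   5  15   0  31  77 141
  5   1   6  21  21  52 129 270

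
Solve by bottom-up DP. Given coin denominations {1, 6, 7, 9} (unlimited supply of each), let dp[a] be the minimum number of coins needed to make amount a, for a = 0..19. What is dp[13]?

2

 a  0  1  2  3  4  5  6  7  8  9 10 11 12 13 14 15 16 17 18 19
dp  0  1  2  3  4  5  1  1  2  1  2  3  2  2  2  2  2  3  2  3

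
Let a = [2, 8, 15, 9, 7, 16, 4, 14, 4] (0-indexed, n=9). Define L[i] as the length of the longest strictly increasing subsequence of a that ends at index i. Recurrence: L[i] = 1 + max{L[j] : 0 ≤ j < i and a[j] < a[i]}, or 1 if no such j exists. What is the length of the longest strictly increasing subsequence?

   i    0    1    2    3    4    5    6    7    8
a[i]    2    8   15    9    7   16    4   14    4
L[i]    1    2    3    3    2    4    2    4    2

4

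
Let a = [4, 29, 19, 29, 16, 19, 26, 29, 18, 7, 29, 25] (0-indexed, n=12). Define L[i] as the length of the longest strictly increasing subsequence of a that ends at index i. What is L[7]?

5

   i    0    1    2    3    4    5    6    7    8    9   10   11
a[i]    4   29   19   29   16   19   26   29   18    7   29   25
L[i]    1    2    2    3    2    3    4    5    3    2    5    4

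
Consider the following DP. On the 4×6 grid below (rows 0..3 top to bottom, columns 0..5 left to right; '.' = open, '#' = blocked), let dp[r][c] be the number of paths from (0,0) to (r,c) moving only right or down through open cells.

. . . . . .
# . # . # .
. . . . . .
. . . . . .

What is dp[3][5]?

9

r\c   0   1   2   3   4   5
  0   1   1   1   1   1   1
  1   0   1   0   1   0   1
  2   0   1   1   2   2   3
  3   0   1   2   4   6   9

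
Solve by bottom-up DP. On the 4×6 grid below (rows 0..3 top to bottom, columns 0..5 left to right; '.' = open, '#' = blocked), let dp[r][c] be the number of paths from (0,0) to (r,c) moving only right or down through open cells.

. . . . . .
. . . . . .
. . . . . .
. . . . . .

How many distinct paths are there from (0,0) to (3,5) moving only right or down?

56

r\c   0   1   2   3   4   5
  0   1   1   1   1   1   1
  1   1   2   3   4   5   6
  2   1   3   6  10  15  21
  3   1   4  10  20  35  56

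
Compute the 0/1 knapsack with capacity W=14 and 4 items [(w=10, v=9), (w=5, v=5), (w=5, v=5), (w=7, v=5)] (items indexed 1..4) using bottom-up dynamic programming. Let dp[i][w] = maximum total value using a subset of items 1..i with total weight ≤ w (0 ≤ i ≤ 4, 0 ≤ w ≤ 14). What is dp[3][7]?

5

i\w   0   1   2   3   4   5   6   7   8   9  10  11  12  13  14
  0   0   0   0   0   0   0   0   0   0   0   0   0   0   0   0
  1   0   0   0   0   0   0   0   0   0   0   9   9   9   9   9
  2   0   0   0   0   0   5   5   5   5   5   9   9   9   9   9
  3   0   0   0   0   0   5   5   5   5   5  10  10  10  10  10
  4   0   0   0   0   0   5   5   5   5   5  10  10  10  10  10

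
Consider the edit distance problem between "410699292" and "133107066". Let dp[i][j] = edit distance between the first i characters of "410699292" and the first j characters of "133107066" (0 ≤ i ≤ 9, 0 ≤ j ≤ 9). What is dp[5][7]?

5

   ''  1  3  3  1  0  7  0  6  6
''  0  1  2  3  4  5  6  7  8  9
 4  1  1  2  3  4  5  6  7  8  9
 1  2  1  2  3  3  4  5  6  7  8
 0  3  2  2  3  4  3  4  5  6  7
 6  4  3  3  3  4  4  4  5  5  6
 9  5  4  4  4  4  5  5  5  6  6
 9  6  5  5  5  5  5  6  6  6  7
 2  7  6  6  6  6  6  6  7  7  7
 9  8  7  7  7  7  7  7  7  8  8
 2  9  8  8  8  8  8  8  8  8  9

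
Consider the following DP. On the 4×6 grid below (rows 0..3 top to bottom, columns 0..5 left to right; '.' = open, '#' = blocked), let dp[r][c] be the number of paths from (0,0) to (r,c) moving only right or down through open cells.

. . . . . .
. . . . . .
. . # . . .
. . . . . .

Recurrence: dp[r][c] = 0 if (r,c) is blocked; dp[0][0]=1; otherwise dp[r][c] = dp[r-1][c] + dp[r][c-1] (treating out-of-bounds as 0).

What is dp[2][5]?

15

r\c   0   1   2   3   4   5
  0   1   1   1   1   1   1
  1   1   2   3   4   5   6
  2   1   3   0   4   9  15
  3   1   4   4   8  17  32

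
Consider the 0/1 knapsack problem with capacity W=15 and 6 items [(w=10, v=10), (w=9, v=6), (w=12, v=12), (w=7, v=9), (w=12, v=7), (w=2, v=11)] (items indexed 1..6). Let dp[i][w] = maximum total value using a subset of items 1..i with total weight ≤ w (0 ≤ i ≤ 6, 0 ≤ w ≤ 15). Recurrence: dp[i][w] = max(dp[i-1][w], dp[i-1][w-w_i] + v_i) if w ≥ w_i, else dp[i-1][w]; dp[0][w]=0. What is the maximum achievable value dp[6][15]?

23

i\w   0   1   2   3   4   5   6   7   8   9  10  11  12  13  14  15
  0   0   0   0   0   0   0   0   0   0   0   0   0   0   0   0   0
  1   0   0   0   0   0   0   0   0   0   0  10  10  10  10  10  10
  2   0   0   0   0   0   0   0   0   0   6  10  10  10  10  10  10
  3   0   0   0   0   0   0   0   0   0   6  10  10  12  12  12  12
  4   0   0   0   0   0   0   0   9   9   9  10  10  12  12  12  12
  5   0   0   0   0   0   0   0   9   9   9  10  10  12  12  12  12
  6   0   0  11  11  11  11  11  11  11  20  20  20  21  21  23  23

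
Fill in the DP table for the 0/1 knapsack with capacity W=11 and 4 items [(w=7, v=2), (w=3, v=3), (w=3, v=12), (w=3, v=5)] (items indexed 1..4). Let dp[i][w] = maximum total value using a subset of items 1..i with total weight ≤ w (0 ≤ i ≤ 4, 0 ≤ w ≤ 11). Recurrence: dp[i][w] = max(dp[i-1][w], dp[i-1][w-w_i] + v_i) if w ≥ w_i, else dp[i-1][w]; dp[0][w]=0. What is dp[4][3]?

i\w   0   1   2   3   4   5   6   7   8   9  10  11
  0   0   0   0   0   0   0   0   0   0   0   0   0
  1   0   0   0   0   0   0   0   2   2   2   2   2
  2   0   0   0   3   3   3   3   3   3   3   5   5
  3   0   0   0  12  12  12  15  15  15  15  15  15
  4   0   0   0  12  12  12  17  17  17  20  20  20

12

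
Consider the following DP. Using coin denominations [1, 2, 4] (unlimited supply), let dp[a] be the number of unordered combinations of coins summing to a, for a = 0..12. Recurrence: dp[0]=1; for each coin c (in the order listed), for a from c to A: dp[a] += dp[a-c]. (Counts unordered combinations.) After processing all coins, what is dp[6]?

after  coin     0     1     2     3     4     5     6     7     8     9    10    11    12
          1     1     1     1     1     1     1     1     1     1     1     1     1     1
          2     1     1     2     2     3     3     4     4     5     5     6     6     7
          4     1     1     2     2     4     4     6     6     9     9    12    12    16

6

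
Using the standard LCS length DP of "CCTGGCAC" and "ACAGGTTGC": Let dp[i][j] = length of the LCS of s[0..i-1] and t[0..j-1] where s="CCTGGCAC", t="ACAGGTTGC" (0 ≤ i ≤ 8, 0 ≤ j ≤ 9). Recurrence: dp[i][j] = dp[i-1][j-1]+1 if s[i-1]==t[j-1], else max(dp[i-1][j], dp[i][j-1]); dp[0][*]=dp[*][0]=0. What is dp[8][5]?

   ''  A  C  A  G  G  T  T  G  C
''  0  0  0  0  0  0  0  0  0  0
 C  0  0  1  1  1  1  1  1  1  1
 C  0  0  1  1  1  1  1  1  1  2
 T  0  0  1  1  1  1  2  2  2  2
 G  0  0  1  1  2  2  2  2  3  3
 G  0  0  1  1  2  3  3  3  3  3
 C  0  0  1  1  2  3  3  3  3  4
 A  0  1  1  2  2  3  3  3  3  4
 C  0  1  2  2  2  3  3  3  3  4

3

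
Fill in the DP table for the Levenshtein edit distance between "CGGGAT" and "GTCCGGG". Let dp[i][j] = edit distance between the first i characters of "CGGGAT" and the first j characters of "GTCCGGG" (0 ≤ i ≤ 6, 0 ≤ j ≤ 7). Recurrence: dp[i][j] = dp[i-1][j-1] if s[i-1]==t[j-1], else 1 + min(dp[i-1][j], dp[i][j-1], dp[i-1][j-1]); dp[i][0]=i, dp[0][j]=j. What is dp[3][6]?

   ''  G  T  C  C  G  G  G
''  0  1  2  3  4  5  6  7
 C  1  1  2  2  3  4  5  6
 G  2  1  2  3  3  3  4  5
 G  3  2  2  3  4  3  3  4
 G  4  3  3  3  4  4  3  3
 A  5  4  4  4  4  5  4  4
 T  6  5  4  5  5  5  5  5

3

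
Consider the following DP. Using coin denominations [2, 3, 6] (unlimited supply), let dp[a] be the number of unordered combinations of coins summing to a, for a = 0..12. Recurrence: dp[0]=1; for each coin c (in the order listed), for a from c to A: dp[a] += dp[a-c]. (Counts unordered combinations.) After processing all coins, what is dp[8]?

3

after  coin     0     1     2     3     4     5     6     7     8     9    10    11    12
          2     1     0     1     0     1     0     1     0     1     0     1     0     1
          3     1     0     1     1     1     1     2     1     2     2     2     2     3
          6     1     0     1     1     1     1     3     1     3     3     3     3     6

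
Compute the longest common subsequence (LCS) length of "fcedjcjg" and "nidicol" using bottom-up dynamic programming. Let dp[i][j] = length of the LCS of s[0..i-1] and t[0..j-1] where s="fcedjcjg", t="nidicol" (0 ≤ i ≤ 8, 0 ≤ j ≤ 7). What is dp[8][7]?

2

   ''  n  i  d  i  c  o  l
''  0  0  0  0  0  0  0  0
 f  0  0  0  0  0  0  0  0
 c  0  0  0  0  0  1  1  1
 e  0  0  0  0  0  1  1  1
 d  0  0  0  1  1  1  1  1
 j  0  0  0  1  1  1  1  1
 c  0  0  0  1  1  2  2  2
 j  0  0  0  1  1  2  2  2
 g  0  0  0  1  1  2  2  2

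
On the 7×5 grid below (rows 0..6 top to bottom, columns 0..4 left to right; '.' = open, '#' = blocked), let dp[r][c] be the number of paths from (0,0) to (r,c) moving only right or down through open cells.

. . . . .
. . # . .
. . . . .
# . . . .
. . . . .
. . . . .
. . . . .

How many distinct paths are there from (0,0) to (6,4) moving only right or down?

112

r\c   0   1   2   3   4
  0   1   1   1   1   1
  1   1   2   0   1   2
  2   1   3   3   4   6
  3   0   3   6  10  16
  4   0   3   9  19  35
  5   0   3  12  31  66
  6   0   3  15  46 112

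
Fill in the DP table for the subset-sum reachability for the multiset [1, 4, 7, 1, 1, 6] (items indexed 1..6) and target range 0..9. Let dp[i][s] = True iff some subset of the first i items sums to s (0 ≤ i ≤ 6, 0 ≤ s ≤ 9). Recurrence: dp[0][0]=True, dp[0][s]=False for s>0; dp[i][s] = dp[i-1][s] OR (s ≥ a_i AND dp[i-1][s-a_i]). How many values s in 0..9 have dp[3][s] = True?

6

i\s   0   1   2   3   4   5   6   7   8   9
  0   T   F   F   F   F   F   F   F   F   F
  1   T   T   F   F   F   F   F   F   F   F
  2   T   T   F   F   T   T   F   F   F   F
  3   T   T   F   F   T   T   F   T   T   F
  4   T   T   T   F   T   T   T   T   T   T
  5   T   T   T   T   T   T   T   T   T   T
  6   T   T   T   T   T   T   T   T   T   T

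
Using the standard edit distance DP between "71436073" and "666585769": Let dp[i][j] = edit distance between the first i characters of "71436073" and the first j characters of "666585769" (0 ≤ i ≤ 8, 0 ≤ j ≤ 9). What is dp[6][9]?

8

   ''  6  6  6  5  8  5  7  6  9
''  0  1  2  3  4  5  6  7  8  9
 7  1  1  2  3  4  5  6  6  7  8
 1  2  2  2  3  4  5  6  7  7  8
 4  3  3  3  3  4  5  6  7  8  8
 3  4  4  4  4  4  5  6  7  8  9
 6  5  4  4  4  5  5  6  7  7  8
 0  6  5  5  5  5  6  6  7  8  8
 7  7  6  6  6  6  6  7  6  7  8
 3  8  7  7  7  7  7  7  7  7  8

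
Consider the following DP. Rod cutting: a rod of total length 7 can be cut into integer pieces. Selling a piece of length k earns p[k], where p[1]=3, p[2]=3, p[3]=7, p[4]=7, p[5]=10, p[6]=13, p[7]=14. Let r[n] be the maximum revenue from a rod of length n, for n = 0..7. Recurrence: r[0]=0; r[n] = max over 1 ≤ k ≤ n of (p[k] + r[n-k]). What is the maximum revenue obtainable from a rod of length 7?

21

   n    0    1    2    3    4    5    6    7
r[n]    0    3    6    9   12   15   18   21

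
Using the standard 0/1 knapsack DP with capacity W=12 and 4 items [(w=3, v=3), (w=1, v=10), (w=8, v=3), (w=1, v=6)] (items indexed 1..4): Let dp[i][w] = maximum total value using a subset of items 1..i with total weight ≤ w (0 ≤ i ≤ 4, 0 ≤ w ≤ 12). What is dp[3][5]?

13

i\w   0   1   2   3   4   5   6   7   8   9  10  11  12
  0   0   0   0   0   0   0   0   0   0   0   0   0   0
  1   0   0   0   3   3   3   3   3   3   3   3   3   3
  2   0  10  10  10  13  13  13  13  13  13  13  13  13
  3   0  10  10  10  13  13  13  13  13  13  13  13  16
  4   0  10  16  16  16  19  19  19  19  19  19  19  19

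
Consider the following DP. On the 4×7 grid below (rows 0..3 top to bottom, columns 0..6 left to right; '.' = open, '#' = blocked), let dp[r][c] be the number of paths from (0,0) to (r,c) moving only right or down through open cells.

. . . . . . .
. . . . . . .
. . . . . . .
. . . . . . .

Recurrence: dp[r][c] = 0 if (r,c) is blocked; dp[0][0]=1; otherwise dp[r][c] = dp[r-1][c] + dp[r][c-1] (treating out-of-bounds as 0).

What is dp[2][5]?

r\c   0   1   2   3   4   5   6
  0   1   1   1   1   1   1   1
  1   1   2   3   4   5   6   7
  2   1   3   6  10  15  21  28
  3   1   4  10  20  35  56  84

21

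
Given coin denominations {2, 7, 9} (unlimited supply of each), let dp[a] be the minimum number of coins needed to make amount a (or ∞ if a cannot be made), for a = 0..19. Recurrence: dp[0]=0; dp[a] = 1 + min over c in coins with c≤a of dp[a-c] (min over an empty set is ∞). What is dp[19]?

6

 a  0  1  2  3  4  5  6  7  8  9 10 11 12 13 14 15 16 17 18 19
dp  0  -  1  -  2  -  3  1  4  1  5  2  6  3  2  4  2  5  2  6
(- denotes ∞ / unreachable)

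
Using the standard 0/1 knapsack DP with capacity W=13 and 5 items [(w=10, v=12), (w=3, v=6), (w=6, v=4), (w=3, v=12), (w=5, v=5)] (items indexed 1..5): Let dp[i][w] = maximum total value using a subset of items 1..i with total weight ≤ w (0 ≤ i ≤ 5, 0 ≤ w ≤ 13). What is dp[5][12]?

23

i\w   0   1   2   3   4   5   6   7   8   9  10  11  12  13
  0   0   0   0   0   0   0   0   0   0   0   0   0   0   0
  1   0   0   0   0   0   0   0   0   0   0  12  12  12  12
  2   0   0   0   6   6   6   6   6   6   6  12  12  12  18
  3   0   0   0   6   6   6   6   6   6  10  12  12  12  18
  4   0   0   0  12  12  12  18  18  18  18  18  18  22  24
  5   0   0   0  12  12  12  18  18  18  18  18  23  23  24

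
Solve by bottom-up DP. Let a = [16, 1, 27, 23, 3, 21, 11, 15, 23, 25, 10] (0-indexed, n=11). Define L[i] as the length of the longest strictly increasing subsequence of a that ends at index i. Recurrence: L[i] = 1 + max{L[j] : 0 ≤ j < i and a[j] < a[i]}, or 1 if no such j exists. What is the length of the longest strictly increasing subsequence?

   i    0    1    2    3    4    5    6    7    8    9   10
a[i]   16    1   27   23    3   21   11   15   23   25   10
L[i]    1    1    2    2    2    3    3    4    5    6    3

6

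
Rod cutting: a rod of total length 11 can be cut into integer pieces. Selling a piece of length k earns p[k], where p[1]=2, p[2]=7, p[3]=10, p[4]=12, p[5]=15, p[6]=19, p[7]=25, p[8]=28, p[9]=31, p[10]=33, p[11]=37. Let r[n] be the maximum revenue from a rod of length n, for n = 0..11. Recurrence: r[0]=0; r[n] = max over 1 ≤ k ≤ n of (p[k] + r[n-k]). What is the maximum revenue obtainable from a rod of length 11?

39

   n    0    1    2    3    4    5    6    7    8    9   10   11
r[n]    0    2    7   10   14   17   21   25   28   32   35   39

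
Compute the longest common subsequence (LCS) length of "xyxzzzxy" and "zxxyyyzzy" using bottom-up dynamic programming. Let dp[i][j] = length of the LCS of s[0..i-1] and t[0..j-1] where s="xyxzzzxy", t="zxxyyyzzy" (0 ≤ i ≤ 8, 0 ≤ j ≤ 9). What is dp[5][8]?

4

   ''  z  x  x  y  y  y  z  z  y
''  0  0  0  0  0  0  0  0  0  0
 x  0  0  1  1  1  1  1  1  1  1
 y  0  0  1  1  2  2  2  2  2  2
 x  0  0  1  2  2  2  2  2  2  2
 z  0  1  1  2  2  2  2  3  3  3
 z  0  1  1  2  2  2  2  3  4  4
 z  0  1  1  2  2  2  2  3  4  4
 x  0  1  2  2  2  2  2  3  4  4
 y  0  1  2  2  3  3  3  3  4  5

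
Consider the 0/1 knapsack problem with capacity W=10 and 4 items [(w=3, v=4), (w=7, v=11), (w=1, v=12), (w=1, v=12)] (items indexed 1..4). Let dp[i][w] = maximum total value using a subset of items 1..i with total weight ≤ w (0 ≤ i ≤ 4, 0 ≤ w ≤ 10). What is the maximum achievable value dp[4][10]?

35

i\w   0   1   2   3   4   5   6   7   8   9  10
  0   0   0   0   0   0   0   0   0   0   0   0
  1   0   0   0   4   4   4   4   4   4   4   4
  2   0   0   0   4   4   4   4  11  11  11  15
  3   0  12  12  12  16  16  16  16  23  23  23
  4   0  12  24  24  24  28  28  28  28  35  35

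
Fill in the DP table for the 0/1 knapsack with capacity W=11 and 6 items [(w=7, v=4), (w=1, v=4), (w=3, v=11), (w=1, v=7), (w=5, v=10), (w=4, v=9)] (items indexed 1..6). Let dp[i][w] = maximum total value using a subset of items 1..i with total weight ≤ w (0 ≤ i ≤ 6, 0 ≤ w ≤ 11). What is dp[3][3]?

11

i\w   0   1   2   3   4   5   6   7   8   9  10  11
  0   0   0   0   0   0   0   0   0   0   0   0   0
  1   0   0   0   0   0   0   0   4   4   4   4   4
  2   0   4   4   4   4   4   4   4   8   8   8   8
  3   0   4   4  11  15  15  15  15  15  15  15  19
  4   0   7  11  11  18  22  22  22  22  22  22  22
  5   0   7  11  11  18  22  22  22  22  28  32  32
  6   0   7  11  11  18  22  22  22  27  31  32  32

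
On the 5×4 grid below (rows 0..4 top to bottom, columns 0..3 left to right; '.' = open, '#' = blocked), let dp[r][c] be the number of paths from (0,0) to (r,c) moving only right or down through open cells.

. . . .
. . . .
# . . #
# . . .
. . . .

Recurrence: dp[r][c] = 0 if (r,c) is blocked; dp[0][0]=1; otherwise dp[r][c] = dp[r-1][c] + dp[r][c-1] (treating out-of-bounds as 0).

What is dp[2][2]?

5

r\c   0   1   2   3
  0   1   1   1   1
  1   1   2   3   4
  2   0   2   5   0
  3   0   2   7   7
  4   0   2   9  16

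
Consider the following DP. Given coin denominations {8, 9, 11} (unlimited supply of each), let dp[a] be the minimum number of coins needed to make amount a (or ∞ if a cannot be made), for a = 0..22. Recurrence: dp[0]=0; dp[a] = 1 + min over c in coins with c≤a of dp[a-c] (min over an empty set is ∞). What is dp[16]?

 a  0  1  2  3  4  5  6  7  8  9 10 11 12 13 14 15 16 17 18 19 20 21 22
dp  0  -  -  -  -  -  -  -  1  1  -  1  -  -  -  -  2  2  2  2  2  -  2
(- denotes ∞ / unreachable)

2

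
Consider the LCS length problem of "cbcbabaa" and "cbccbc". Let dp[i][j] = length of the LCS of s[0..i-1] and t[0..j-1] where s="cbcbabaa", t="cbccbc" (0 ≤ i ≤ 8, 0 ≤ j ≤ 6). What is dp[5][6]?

   ''  c  b  c  c  b  c
''  0  0  0  0  0  0  0
 c  0  1  1  1  1  1  1
 b  0  1  2  2  2  2  2
 c  0  1  2  3  3  3  3
 b  0  1  2  3  3  4  4
 a  0  1  2  3  3  4  4
 b  0  1  2  3  3  4  4
 a  0  1  2  3  3  4  4
 a  0  1  2  3  3  4  4

4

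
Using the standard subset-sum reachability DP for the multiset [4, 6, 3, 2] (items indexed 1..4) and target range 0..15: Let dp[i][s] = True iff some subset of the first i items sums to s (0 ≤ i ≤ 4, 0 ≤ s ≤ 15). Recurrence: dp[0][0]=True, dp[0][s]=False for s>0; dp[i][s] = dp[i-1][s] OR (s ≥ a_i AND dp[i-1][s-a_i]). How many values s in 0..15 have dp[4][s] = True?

i\s   0   1   2   3   4   5   6   7   8   9  10  11  12  13  14  15
  0   T   F   F   F   F   F   F   F   F   F   F   F   F   F   F   F
  1   T   F   F   F   T   F   F   F   F   F   F   F   F   F   F   F
  2   T   F   F   F   T   F   T   F   F   F   T   F   F   F   F   F
  3   T   F   F   T   T   F   T   T   F   T   T   F   F   T   F   F
  4   T   F   T   T   T   T   T   T   T   T   T   T   T   T   F   T

14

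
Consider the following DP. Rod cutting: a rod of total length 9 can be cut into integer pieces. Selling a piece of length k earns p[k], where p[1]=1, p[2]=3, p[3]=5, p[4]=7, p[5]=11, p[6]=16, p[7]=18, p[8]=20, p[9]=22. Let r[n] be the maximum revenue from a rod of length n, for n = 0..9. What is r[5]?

11

   n    0    1    2    3    4    5    6    7    8    9
r[n]    0    1    3    5    7   11   16   18   20   22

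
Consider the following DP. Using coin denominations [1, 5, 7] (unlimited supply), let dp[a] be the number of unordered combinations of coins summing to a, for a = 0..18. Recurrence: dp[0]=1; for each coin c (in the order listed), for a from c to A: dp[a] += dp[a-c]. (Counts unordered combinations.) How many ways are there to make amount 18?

8

after  coin     0     1     2     3     4     5     6     7     8     9    10    11    12    13    14    15    16    17    18
          1     1     1     1     1     1     1     1     1     1     1     1     1     1     1     1     1     1     1     1
          5     1     1     1     1     1     2     2     2     2     2     3     3     3     3     3     4     4     4     4
          7     1     1     1     1     1     2     2     3     3     3     4     4     5     5     6     7     7     8     8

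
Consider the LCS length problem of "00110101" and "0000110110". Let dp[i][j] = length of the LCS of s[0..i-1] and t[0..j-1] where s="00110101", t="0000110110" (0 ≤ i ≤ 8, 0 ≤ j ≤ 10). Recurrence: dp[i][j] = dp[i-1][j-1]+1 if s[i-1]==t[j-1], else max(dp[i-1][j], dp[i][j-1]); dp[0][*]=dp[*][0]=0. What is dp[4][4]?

   ''  0  0  0  0  1  1  0  1  1  0
''  0  0  0  0  0  0  0  0  0  0  0
 0  0  1  1  1  1  1  1  1  1  1  1
 0  0  1  2  2  2  2  2  2  2  2  2
 1  0  1  2  2  2  3  3  3  3  3  3
 1  0  1  2  2  2  3  4  4  4  4  4
 0  0  1  2  3  3  3  4  5  5  5  5
 1  0  1  2  3  3  4  4  5  6  6  6
 0  0  1  2  3  4  4  4  5  6  6  7
 1  0  1  2  3  4  5  5  5  6  7  7

2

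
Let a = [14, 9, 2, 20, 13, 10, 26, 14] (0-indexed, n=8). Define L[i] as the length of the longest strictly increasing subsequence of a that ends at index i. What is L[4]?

2

   i    0    1    2    3    4    5    6    7
a[i]   14    9    2   20   13   10   26   14
L[i]    1    1    1    2    2    2    3    3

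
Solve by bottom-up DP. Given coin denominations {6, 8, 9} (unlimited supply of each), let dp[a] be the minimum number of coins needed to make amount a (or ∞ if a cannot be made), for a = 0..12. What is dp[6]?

1

 a  0  1  2  3  4  5  6  7  8  9 10 11 12
dp  0  -  -  -  -  -  1  -  1  1  -  -  2
(- denotes ∞ / unreachable)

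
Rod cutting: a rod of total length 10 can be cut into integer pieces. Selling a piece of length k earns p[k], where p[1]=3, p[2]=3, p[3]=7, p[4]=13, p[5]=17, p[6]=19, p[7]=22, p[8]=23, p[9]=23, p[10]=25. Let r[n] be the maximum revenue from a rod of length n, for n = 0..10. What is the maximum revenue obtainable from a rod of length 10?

34

   n    0    1    2    3    4    5    6    7    8    9   10
r[n]    0    3    6    9   13   17   20   23   26   30   34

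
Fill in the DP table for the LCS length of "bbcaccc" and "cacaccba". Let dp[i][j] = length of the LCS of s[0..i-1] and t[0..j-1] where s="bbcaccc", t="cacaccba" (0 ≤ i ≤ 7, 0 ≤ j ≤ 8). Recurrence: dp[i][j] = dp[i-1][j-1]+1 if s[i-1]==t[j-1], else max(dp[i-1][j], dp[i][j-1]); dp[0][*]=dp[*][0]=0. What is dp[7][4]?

   ''  c  a  c  a  c  c  b  a
''  0  0  0  0  0  0  0  0  0
 b  0  0  0  0  0  0  0  1  1
 b  0  0  0  0  0  0  0  1  1
 c  0  1  1  1  1  1  1  1  1
 a  0  1  2  2  2  2  2  2  2
 c  0  1  2  3  3  3  3  3  3
 c  0  1  2  3  3  4  4  4  4
 c  0  1  2  3  3  4  5  5  5

3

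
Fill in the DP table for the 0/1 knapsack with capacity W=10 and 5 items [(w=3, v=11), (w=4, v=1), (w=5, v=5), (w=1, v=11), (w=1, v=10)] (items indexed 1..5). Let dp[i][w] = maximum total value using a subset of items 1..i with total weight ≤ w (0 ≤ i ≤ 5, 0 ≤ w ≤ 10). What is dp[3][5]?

11

i\w   0   1   2   3   4   5   6   7   8   9  10
  0   0   0   0   0   0   0   0   0   0   0   0
  1   0   0   0  11  11  11  11  11  11  11  11
  2   0   0   0  11  11  11  11  12  12  12  12
  3   0   0   0  11  11  11  11  12  16  16  16
  4   0  11  11  11  22  22  22  22  23  27  27
  5   0  11  21  21  22  32  32  32  32  33  37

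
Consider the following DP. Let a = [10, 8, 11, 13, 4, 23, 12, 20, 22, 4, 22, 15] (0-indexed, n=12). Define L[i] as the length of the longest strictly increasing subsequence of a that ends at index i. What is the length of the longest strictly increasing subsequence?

   i    0    1    2    3    4    5    6    7    8    9   10   11
a[i]   10    8   11   13    4   23   12   20   22    4   22   15
L[i]    1    1    2    3    1    4    3    4    5    1    5    4

5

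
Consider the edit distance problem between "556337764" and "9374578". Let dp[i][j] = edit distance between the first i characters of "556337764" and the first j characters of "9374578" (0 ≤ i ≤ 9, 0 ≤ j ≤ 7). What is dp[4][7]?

6

   ''  9  3  7  4  5  7  8
''  0  1  2  3  4  5  6  7
 5  1  1  2  3  4  4  5  6
 5  2  2  2  3  4  4  5  6
 6  3  3  3  3  4  5  5  6
 3  4  4  3  4  4  5  6  6
 3  5  5  4  4  5  5  6  7
 7  6  6  5  4  5  6  5  6
 7  7  7  6  5  5  6  6  6
 6  8  8  7  6  6  6  7  7
 4  9  9  8  7  6  7  7  8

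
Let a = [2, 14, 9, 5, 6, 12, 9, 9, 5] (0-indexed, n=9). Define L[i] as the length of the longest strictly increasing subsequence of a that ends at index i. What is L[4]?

   i    0    1    2    3    4    5    6    7    8
a[i]    2   14    9    5    6   12    9    9    5
L[i]    1    2    2    2    3    4    4    4    2

3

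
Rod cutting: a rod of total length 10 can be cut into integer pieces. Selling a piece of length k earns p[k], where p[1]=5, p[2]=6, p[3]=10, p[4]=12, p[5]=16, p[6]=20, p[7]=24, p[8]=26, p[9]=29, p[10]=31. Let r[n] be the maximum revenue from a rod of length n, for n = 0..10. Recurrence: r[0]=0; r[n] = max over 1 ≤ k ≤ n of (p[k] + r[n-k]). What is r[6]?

30

   n    0    1    2    3    4    5    6    7    8    9   10
r[n]    0    5   10   15   20   25   30   35   40   45   50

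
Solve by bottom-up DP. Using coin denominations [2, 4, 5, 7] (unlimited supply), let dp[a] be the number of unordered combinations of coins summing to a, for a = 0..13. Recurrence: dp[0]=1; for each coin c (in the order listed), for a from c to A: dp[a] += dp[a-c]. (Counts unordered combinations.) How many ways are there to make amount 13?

after  coin     0     1     2     3     4     5     6     7     8     9    10    11    12    13
          2     1     0     1     0     1     0     1     0     1     0     1     0     1     0
          4     1     0     1     0     2     0     2     0     3     0     3     0     4     0
          5     1     0     1     0     2     1     2     1     3     2     4     2     5     3
          7     1     0     1     0     2     1     2     2     3     3     4     4     6     5

5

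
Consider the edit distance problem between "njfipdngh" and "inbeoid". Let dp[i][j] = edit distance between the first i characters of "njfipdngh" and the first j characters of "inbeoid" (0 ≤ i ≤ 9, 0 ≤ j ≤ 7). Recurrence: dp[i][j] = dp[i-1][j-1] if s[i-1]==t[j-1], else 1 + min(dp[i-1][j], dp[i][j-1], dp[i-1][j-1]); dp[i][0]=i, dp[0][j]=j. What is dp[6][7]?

5

   ''  i  n  b  e  o  i  d
''  0  1  2  3  4  5  6  7
 n  1  1  1  2  3  4  5  6
 j  2  2  2  2  3  4  5  6
 f  3  3  3  3  3  4  5  6
 i  4  3  4  4  4  4  4  5
 p  5  4  4  5  5  5  5  5
 d  6  5  5  5  6  6  6  5
 n  7  6  5  6  6  7  7  6
 g  8  7  6  6  7  7  8  7
 h  9  8  7  7  7  8  8  8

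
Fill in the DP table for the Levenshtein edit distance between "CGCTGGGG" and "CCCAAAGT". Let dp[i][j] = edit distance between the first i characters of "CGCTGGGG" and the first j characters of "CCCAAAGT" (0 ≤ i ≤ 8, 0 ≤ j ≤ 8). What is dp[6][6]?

4

   ''  C  C  C  A  A  A  G  T
''  0  1  2  3  4  5  6  7  8
 C  1  0  1  2  3  4  5  6  7
 G  2  1  1  2  3  4  5  5  6
 C  3  2  1  1  2  3  4  5  6
 T  4  3  2  2  2  3  4  5  5
 G  5  4  3  3  3  3  4  4  5
 G  6  5  4  4  4  4  4  4  5
 G  7  6  5  5  5  5  5  4  5
 G  8  7  6  6  6  6  6  5  5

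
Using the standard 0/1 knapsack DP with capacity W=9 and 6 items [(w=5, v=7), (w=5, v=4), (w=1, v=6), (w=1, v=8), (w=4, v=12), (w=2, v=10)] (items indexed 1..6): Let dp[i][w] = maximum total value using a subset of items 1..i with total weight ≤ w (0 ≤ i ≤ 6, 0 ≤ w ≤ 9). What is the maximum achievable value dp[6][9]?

i\w   0   1   2   3   4   5   6   7   8   9
  0   0   0   0   0   0   0   0   0   0   0
  1   0   0   0   0   0   7   7   7   7   7
  2   0   0   0   0   0   7   7   7   7   7
  3   0   6   6   6   6   7  13  13  13  13
  4   0   8  14  14  14  14  15  21  21  21
  5   0   8  14  14  14  20  26  26  26  26
  6   0   8  14  18  24  24  26  30  36  36

36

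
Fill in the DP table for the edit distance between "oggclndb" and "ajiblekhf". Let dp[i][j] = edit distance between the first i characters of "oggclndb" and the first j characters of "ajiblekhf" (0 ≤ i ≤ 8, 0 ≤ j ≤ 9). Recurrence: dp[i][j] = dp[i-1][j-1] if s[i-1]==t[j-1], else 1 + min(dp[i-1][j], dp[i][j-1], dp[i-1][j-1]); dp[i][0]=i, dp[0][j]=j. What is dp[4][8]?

8

   ''  a  j  i  b  l  e  k  h  f
''  0  1  2  3  4  5  6  7  8  9
 o  1  1  2  3  4  5  6  7  8  9
 g  2  2  2  3  4  5  6  7  8  9
 g  3  3  3  3  4  5  6  7  8  9
 c  4  4  4  4  4  5  6  7  8  9
 l  5  5  5  5  5  4  5  6  7  8
 n  6  6  6  6  6  5  5  6  7  8
 d  7  7  7  7  7  6  6  6  7  8
 b  8  8  8  8  7  7  7  7  7  8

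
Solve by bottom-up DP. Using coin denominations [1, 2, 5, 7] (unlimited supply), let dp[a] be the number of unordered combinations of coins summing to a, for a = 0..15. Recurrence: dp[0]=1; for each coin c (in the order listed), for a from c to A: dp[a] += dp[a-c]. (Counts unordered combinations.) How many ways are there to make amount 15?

26

after  coin     0     1     2     3     4     5     6     7     8     9    10    11    12    13    14    15
          1     1     1     1     1     1     1     1     1     1     1     1     1     1     1     1     1
          2     1     1     2     2     3     3     4     4     5     5     6     6     7     7     8     8
          5     1     1     2     2     3     4     5     6     7     8    10    11    13    14    16    18
          7     1     1     2     2     3     4     5     7     8    10    12    14    17    19    23    26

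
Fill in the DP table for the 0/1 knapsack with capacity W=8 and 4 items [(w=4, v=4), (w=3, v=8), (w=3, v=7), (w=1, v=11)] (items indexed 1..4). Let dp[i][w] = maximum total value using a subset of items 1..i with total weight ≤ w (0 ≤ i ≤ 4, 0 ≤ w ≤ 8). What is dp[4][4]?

19

i\w   0   1   2   3   4   5   6   7   8
  0   0   0   0   0   0   0   0   0   0
  1   0   0   0   0   4   4   4   4   4
  2   0   0   0   8   8   8   8  12  12
  3   0   0   0   8   8   8  15  15  15
  4   0  11  11  11  19  19  19  26  26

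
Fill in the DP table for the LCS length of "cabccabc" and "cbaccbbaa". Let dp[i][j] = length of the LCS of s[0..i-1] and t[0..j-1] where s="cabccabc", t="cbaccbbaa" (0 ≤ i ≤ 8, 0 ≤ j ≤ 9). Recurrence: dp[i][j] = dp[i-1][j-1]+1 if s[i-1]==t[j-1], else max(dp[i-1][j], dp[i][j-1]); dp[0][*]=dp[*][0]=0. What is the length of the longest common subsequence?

5

   ''  c  b  a  c  c  b  b  a  a
''  0  0  0  0  0  0  0  0  0  0
 c  0  1  1  1  1  1  1  1  1  1
 a  0  1  1  2  2  2  2  2  2  2
 b  0  1  2  2  2  2  3  3  3  3
 c  0  1  2  2  3  3  3  3  3  3
 c  0  1  2  2  3  4  4  4  4  4
 a  0  1  2  3  3  4  4  4  5  5
 b  0  1  2  3  3  4  5  5  5  5
 c  0  1  2  3  4  4  5  5  5  5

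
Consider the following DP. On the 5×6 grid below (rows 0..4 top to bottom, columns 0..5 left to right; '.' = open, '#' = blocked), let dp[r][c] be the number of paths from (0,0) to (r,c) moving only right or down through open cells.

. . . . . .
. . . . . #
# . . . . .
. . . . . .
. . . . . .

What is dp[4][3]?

25

r\c   0   1   2   3   4   5
  0   1   1   1   1   1   1
  1   1   2   3   4   5   0
  2   0   2   5   9  14  14
  3   0   2   7  16  30  44
  4   0   2   9  25  55  99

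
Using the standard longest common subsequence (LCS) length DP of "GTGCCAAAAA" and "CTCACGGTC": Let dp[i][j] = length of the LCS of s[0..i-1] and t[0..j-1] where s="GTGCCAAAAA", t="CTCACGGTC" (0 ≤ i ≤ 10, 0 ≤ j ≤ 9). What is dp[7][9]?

3

   ''  C  T  C  A  C  G  G  T  C
''  0  0  0  0  0  0  0  0  0  0
 G  0  0  0  0  0  0  1  1  1  1
 T  0  0  1  1  1  1  1  1  2  2
 G  0  0  1  1  1  1  2  2  2  2
 C  0  1  1  2  2  2  2  2  2  3
 C  0  1  1  2  2  3  3  3  3  3
 A  0  1  1  2  3  3  3  3  3  3
 A  0  1  1  2  3  3  3  3  3  3
 A  0  1  1  2  3  3  3  3  3  3
 A  0  1  1  2  3  3  3  3  3  3
 A  0  1  1  2  3  3  3  3  3  3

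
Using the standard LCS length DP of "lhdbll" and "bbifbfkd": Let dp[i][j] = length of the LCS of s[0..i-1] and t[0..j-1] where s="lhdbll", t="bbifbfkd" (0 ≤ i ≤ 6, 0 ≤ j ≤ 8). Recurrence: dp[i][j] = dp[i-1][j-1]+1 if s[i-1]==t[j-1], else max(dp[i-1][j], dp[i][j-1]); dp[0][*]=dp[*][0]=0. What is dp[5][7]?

1

   ''  b  b  i  f  b  f  k  d
''  0  0  0  0  0  0  0  0  0
 l  0  0  0  0  0  0  0  0  0
 h  0  0  0  0  0  0  0  0  0
 d  0  0  0  0  0  0  0  0  1
 b  0  1  1  1  1  1  1  1  1
 l  0  1  1  1  1  1  1  1  1
 l  0  1  1  1  1  1  1  1  1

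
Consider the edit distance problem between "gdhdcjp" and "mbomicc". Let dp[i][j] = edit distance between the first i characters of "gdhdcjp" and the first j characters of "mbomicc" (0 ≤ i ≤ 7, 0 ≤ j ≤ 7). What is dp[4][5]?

5

   ''  m  b  o  m  i  c  c
''  0  1  2  3  4  5  6  7
 g  1  1  2  3  4  5  6  7
 d  2  2  2  3  4  5  6  7
 h  3  3  3  3  4  5  6  7
 d  4  4  4  4  4  5  6  7
 c  5  5  5  5  5  5  5  6
 j  6  6  6  6  6  6  6  6
 p  7  7  7  7  7  7  7  7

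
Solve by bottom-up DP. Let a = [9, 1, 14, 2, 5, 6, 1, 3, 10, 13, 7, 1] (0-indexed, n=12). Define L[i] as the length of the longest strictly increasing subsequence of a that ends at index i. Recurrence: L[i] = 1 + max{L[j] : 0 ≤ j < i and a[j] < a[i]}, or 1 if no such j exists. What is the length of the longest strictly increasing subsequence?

6

   i    0    1    2    3    4    5    6    7    8    9   10   11
a[i]    9    1   14    2    5    6    1    3   10   13    7    1
L[i]    1    1    2    2    3    4    1    3    5    6    5    1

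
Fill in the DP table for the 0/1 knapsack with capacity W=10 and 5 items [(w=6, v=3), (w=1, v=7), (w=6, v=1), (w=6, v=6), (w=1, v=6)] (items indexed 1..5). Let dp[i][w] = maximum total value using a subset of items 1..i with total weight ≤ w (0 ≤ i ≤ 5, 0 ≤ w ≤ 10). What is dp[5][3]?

13

i\w   0   1   2   3   4   5   6   7   8   9  10
  0   0   0   0   0   0   0   0   0   0   0   0
  1   0   0   0   0   0   0   3   3   3   3   3
  2   0   7   7   7   7   7   7  10  10  10  10
  3   0   7   7   7   7   7   7  10  10  10  10
  4   0   7   7   7   7   7   7  13  13  13  13
  5   0   7  13  13  13  13  13  13  19  19  19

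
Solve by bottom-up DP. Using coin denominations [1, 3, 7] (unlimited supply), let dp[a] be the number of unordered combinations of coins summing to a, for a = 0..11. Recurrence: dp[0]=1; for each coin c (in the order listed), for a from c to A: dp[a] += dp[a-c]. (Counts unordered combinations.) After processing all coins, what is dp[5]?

after  coin     0     1     2     3     4     5     6     7     8     9    10    11
          1     1     1     1     1     1     1     1     1     1     1     1     1
          3     1     1     1     2     2     2     3     3     3     4     4     4
          7     1     1     1     2     2     2     3     4     4     5     6     6

2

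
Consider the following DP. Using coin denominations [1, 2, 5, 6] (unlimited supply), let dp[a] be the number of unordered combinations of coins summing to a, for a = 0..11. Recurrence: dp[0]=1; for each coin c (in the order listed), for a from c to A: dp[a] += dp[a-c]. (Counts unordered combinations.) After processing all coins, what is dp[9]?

10

after  coin     0     1     2     3     4     5     6     7     8     9    10    11
          1     1     1     1     1     1     1     1     1     1     1     1     1
          2     1     1     2     2     3     3     4     4     5     5     6     6
          5     1     1     2     2     3     4     5     6     7     8    10    11
          6     1     1     2     2     3     4     6     7     9    10    13    15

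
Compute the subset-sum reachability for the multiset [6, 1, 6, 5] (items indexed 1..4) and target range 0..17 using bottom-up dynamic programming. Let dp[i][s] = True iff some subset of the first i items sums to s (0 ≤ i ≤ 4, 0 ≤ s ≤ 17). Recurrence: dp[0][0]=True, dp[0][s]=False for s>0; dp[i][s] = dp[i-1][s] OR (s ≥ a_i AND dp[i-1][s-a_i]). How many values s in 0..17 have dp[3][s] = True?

6

i\s   0   1   2   3   4   5   6   7   8   9  10  11  12  13  14  15  16  17
  0   T   F   F   F   F   F   F   F   F   F   F   F   F   F   F   F   F   F
  1   T   F   F   F   F   F   T   F   F   F   F   F   F   F   F   F   F   F
  2   T   T   F   F   F   F   T   T   F   F   F   F   F   F   F   F   F   F
  3   T   T   F   F   F   F   T   T   F   F   F   F   T   T   F   F   F   F
  4   T   T   F   F   F   T   T   T   F   F   F   T   T   T   F   F   F   T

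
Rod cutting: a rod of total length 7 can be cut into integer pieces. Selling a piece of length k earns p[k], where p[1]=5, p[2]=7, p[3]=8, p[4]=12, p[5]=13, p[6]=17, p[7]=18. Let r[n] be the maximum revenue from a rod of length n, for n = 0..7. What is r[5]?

   n    0    1    2    3    4    5    6    7
r[n]    0    5   10   15   20   25   30   35

25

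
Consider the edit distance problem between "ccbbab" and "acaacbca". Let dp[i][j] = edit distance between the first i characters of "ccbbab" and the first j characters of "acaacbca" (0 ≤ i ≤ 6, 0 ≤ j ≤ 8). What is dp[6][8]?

5

   ''  a  c  a  a  c  b  c  a
''  0  1  2  3  4  5  6  7  8
 c  1  1  1  2  3  4  5  6  7
 c  2  2  1  2  3  3  4  5  6
 b  3  3  2  2  3  4  3  4  5
 b  4  4  3  3  3  4  4  4  5
 a  5  4  4  3  3  4  5  5  4
 b  6  5  5  4  4  4  4  5  5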